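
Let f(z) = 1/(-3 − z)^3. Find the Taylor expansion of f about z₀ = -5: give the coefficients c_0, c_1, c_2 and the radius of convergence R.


Let w = z − z₀, so z = z₀ + w.
Then -3 − z = -3 − (z₀ + w) = (-3 − z₀) − w = 2 − w.
f(z) = 1/(2 − w)^3 = (1/(2)^3) · (1 − w/(2))^{−3}.
By the binomial series (1−u)^{−3} = Σ_{n≥0} C(n+2, 2) u^n for |u|<1, with u = w/(2):
  c_n = C(n+2, 2) / (2)^(n+3).
  c_0 = 1/(2)^3 = 1/8.
  c_1 = 3/(2)^4 = 3/16.
  c_2 = 6/(2)^5 = 3/16.
The series is valid for |w/d| < 1, i.e. |z − z₀| < |d|.
Radius of convergence: R = |-3 − z₀| = |2| = 2 (distance from z₀ to the singularity z = -3).

c_0 = 1/8, c_1 = 3/16, c_2 = 3/16; R = 2.


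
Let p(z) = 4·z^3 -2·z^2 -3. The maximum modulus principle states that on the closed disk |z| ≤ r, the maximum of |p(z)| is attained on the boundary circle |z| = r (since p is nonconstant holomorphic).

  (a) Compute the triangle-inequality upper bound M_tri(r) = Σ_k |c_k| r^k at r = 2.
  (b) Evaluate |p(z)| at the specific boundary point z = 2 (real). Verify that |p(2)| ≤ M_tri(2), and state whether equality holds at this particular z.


Coefficients: c_0 = -3, c_1 = 0, c_2 = -2, c_3 = 4. Radius r = 2.
Part (a). Triangle bound: M_tri(r) = Σ_k |c_k| r^k
  = |-3|·2^0 + |0|·2^1 + |-2|·2^2 + |4|·2^3
  = 3 + 0 + 8 + 32 = 43.
This bounds M(r) := max_{|z|=r} |p(z)| from above; equality holds iff all terms c_k z^k can be made to align in phase at a single z on |z|=r.
Part (b). At z = 2 (real, on the circle |z| = r):
  p(2) = (-3)·2^0 + (0)·2^1 + (-2)·2^2 + (4)·2^3 = 21.
  |p(2)| = 21.
Check: |p(2)| = 21 ≤ 43 = M_tri(2). ✓ Equality does not hold at z = 2 (the coefficients have mixed signs, so the terms do not all align in phase there).

M_tri(2) = 43; |p(2)| = 21; equality at z=2: no.


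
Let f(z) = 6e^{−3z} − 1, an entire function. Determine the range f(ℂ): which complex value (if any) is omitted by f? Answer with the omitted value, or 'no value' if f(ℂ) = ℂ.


Little Picard bounds the complement of f(ℂ) to at most one point.
e^{−3z} is never zero on ℂ, so 6·e^{−3z} takes every value in ℂ ∖ {0}. Adding -1 shifts the range to ℂ ∖ {-1}. Thus f omits exactly the value -1.

Omitted value: -1.


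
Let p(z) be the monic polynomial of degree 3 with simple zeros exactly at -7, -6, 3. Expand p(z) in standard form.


The polynomial is p(z) = ∏_{α ∈ S} (z − α), where S = {-7, -6, 3}.
Expanding the product yields: p(z) = z^3 + 10·z^2 + 3·z -126.
The resulting polynomial has degree 3 and real coefficients as required.

p(z) = z^3 + 10·z^2 + 3·z -126.


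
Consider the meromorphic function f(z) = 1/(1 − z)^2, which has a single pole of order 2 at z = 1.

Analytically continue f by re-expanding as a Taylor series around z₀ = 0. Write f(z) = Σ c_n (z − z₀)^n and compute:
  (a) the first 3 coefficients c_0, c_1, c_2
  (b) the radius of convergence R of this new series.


Let w = z − z₀, so z = z₀ + w.
Then 1 − z = 1 − (z₀ + w) = (1 − z₀) − w = 1 − w.
f(z) = 1/(1 − w)^2 = (1/(1)^2) · (1 − w/(1))^{−2}.
By the binomial series (1−u)^{−2} = Σ_{n≥0} C(n+1, 1) u^n for |u|<1, with u = w/(1):
  c_n = C(n+1, 1) / (1)^(n+2).
  c_0 = 1/(1)^2 = 1.
  c_1 = 2/(1)^3 = 2.
  c_2 = 3/(1)^4 = 3.
The series is valid for |w/d| < 1, i.e. |z − z₀| < |d|.
Radius of convergence: R = |1 − z₀| = |1| = 1 (distance from z₀ to the singularity z = 1).

c_0 = 1, c_1 = 2, c_2 = 3; R = 1.


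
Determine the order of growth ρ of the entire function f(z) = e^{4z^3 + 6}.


|e^{4z^3 + 6}| = e^{Re(4·z^3) + 6} ≤ e^{4|z|^3 + 6} = e^{4r^3 + 6} on |z| = r, so ρ ≤ 3. Choosing z on |z|=r so that 4·z^3 is real positive (always possible by picking arg z appropriately) gives |f(z)| = e^{4r^3 + 6}, matching the bound. The additive constant 6 does not affect log log M(r) ~ 3·log r. Hence ρ = 3.
Therefore ρ = 3.

Order ρ = 3.


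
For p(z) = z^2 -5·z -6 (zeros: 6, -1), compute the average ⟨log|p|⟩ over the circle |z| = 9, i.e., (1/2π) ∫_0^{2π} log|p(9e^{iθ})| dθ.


Zeros: -1, 6; r = 9.
Inside |z| < r: -1, 6. Outside (|z| ≥ r): ∅.
p(0) = -6, so log|p(0)| = log(6) = 1.7918.
Apply Jensen: I(r) = log|p(0)| + Σ_k log(r/|z_k|), summed over zeros inside |z| < r.
  log(r/|z_k|) for z_k = 6: log(9/6) = 0.4055
  log(r/|z_k|) for z_k = -1: log(9/1) = 2.1972
Sum over inside zeros: 2.6027.
I(r) = log|p(0)| + (inside sum) = 1.7918 + 2.6027 = 4.3944.
Closed form (all zeros inside, monic): I(r) = n·log(r) = 2·log(9) = 4.3944. ✓

I(r) ≈ 4.3944.


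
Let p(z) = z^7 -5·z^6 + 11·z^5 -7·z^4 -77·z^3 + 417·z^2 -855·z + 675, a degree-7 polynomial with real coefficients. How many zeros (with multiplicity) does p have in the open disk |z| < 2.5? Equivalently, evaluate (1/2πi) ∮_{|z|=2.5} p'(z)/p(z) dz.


The zeros of p are: (2 + 1i), (2 - 1i), -3, (0 + 3i), (0 - 3i), (2 + 1i), (2 - 1i).
Their magnitudes are: 2.236, 2.236, 3, 3, 3, 2.236, 2.236.
Zeros with |z| < R = 2.5: (2 + 1i), (2 - 1i), (2 + 1i), (2 - 1i).
Count = 4.
By the argument principle, (1/2πi) ∮_{|z|=R} p'(z)/p(z) dz equals exactly this count.

Number of zeros inside |z| < 2.5: 4.


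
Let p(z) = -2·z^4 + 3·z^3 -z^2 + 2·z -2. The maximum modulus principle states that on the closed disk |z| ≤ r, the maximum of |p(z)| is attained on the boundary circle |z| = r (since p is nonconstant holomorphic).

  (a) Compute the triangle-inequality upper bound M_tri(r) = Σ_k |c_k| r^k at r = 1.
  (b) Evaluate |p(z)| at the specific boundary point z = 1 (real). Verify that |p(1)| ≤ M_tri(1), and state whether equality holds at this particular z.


Coefficients: c_0 = -2, c_1 = 2, c_2 = -1, c_3 = 3, c_4 = -2. Radius r = 1.
Part (a). Triangle bound: M_tri(r) = Σ_k |c_k| r^k
  = |-2|·1^0 + |2|·1^1 + |-1|·1^2 + |3|·1^3 + |-2|·1^4
  = 2 + 2 + 1 + 3 + 2 = 10.
This bounds M(r) := max_{|z|=r} |p(z)| from above; equality holds iff all terms c_k z^k can be made to align in phase at a single z on |z|=r.
Part (b). At z = 1 (real, on the circle |z| = r):
  p(1) = (-2)·1^0 + (2)·1^1 + (-1)·1^2 + (3)·1^3 + (-2)·1^4 = 0.
  |p(1)| = 0.
Check: |p(1)| = 0 ≤ 10 = M_tri(1). ✓ Equality does not hold at z = 1 (the coefficients have mixed signs, so the terms do not all align in phase there).

M_tri(1) = 10; |p(1)| = 0; equality at z=1: no.


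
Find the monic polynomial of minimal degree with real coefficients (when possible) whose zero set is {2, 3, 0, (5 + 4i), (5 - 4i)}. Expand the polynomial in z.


The polynomial is p(z) = ∏_{α ∈ S} (z − α), where S = {2, 3, 0, (5 + 4i), (5 - 4i)}.
Expanding the product yields: p(z) = z^5 -15·z^4 + 97·z^3 -265·z^2 + 246·z.
Note conjugate pairs combine to real quadratics: (z − (5+4i))(z − (5−4i)) = z² − 10z + 41.
The resulting polynomial has degree 5 and real coefficients as required.

p(z) = z^5 -15·z^4 + 97·z^3 -265·z^2 + 246·z.


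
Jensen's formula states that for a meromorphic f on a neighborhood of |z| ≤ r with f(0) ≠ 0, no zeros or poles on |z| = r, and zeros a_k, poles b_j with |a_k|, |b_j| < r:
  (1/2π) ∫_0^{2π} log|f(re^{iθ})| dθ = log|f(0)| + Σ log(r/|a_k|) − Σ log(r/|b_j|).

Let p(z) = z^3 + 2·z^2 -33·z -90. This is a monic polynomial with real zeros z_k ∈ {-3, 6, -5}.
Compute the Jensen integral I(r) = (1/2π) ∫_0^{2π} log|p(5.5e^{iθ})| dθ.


Zeros: -5, -3, 6; r = 5.5.
Inside |z| < r: -5, -3. Outside (|z| ≥ r): 6.
p(0) = -90, so log|p(0)| = log(90) = 4.4998.
Apply Jensen: I(r) = log|p(0)| + Σ_k log(r/|z_k|), summed over zeros inside |z| < r.
  log(r/|z_k|) for z_k = -3: log(5.5/3) = 0.6061
  log(r/|z_k|) for z_k = -5: log(5.5/5) = 0.0953
  Outside zeros (6) contribute nothing to the Jensen sum.
Sum over inside zeros: 0.7014.
I(r) = log|p(0)| + (inside sum) = 4.4998 + 0.7014 = 5.2013.
Note: since some zeros are outside |z| ≤ r, the simplified n·log(r) form does NOT apply — only the inside zeros contribute.

I(r) ≈ 5.2013.


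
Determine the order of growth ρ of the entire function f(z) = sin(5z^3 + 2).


Write sin(w) = (e^{iw} ± e^{−iw})/(2 or 2i), so |sin(w)| ≤ e^{|w|}. With w = 5z^3 + 2, |w| ≤ 5r^3 + 2 on |z|=r, giving M(r) ≤ e^{5r^3 + 2} and ρ ≤ 3. For the lower bound, choose z on |z|=r with 5z^3 purely imaginary of modulus 5r^3; then |sin(5z^3 + 2)| grows like e^{5r^3}/2, so ρ ≥ 3. Hence ρ = 3.
Therefore ρ = 3.

Order ρ = 3.


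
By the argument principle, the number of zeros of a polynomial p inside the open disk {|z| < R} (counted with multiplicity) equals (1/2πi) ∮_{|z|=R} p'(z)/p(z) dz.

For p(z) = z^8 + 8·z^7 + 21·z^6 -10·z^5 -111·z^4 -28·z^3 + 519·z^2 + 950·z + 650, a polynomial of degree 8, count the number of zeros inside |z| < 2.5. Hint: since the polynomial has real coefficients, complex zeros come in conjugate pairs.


The zeros of p are: (-1 + 1i), (-1 - 1i), (-2 + 1i), (-2 - 1i), (2 + 1i), (2 - 1i), (-3 + 2i), (-3 - 2i).
Their magnitudes are: 1.414, 1.414, 2.236, 2.236, 2.236, 2.236, 3.606, 3.606.
Zeros with |z| < R = 2.5: (-1 + 1i), (-1 - 1i), (-2 + 1i), (-2 - 1i), (2 + 1i), (2 - 1i).
Count = 6.
By the argument principle, (1/2πi) ∮_{|z|=R} p'(z)/p(z) dz equals exactly this count.

Number of zeros inside |z| < 2.5: 6.


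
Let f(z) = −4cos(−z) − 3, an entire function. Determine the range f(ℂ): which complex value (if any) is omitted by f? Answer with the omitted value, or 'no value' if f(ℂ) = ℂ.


Little Picard bounds the complement of f(ℂ) to at most one point.
cos is entire and surjective onto ℂ: for every w ∈ ℂ, cos(ζ) = w has a solution ζ ∈ ℂ (e.g., via the complex inverse arccos). With ζ = −z this gives z = ζ/(-1). Then -4·cos(−z) takes every value in -4·ℂ = ℂ, and adding -3 is a bijection of ℂ. So f is surjective and omits no value. (Note: only on the real line is cos bounded by [−1, 1].)

Omitted value: no value.


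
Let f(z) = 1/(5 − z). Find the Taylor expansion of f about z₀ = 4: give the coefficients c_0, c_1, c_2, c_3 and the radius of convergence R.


Let w = z − z₀, so z = z₀ + w.
Then 5 − z = 5 − (z₀ + w) = (5 − z₀) − w = 1 − w.
f(z) = 1/(1 − w) = (1/(1)) · 1/(1 − w/(1)) = Σ_{n≥0} w^n / (1)^(n+1).
So c_n = 1/(1)^(n+1):
  c_0 = 1/(1)^1 = 1.
  c_1 = 1/(1)^2 = 1.
  c_2 = 1/(1)^3 = 1.
  c_3 = 1/(1)^4 = 1.
The series is valid for |w/d| < 1, i.e. |z − z₀| < |d|.
Radius of convergence: R = |5 − z₀| = |1| = 1 (distance from z₀ to the singularity z = 5).

c_0 = 1, c_1 = 1, c_2 = 1, c_3 = 1; R = 1.


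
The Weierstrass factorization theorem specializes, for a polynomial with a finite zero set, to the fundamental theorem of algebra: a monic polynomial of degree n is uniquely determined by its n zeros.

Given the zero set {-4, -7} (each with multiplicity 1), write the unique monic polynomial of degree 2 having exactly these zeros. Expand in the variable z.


The polynomial is p(z) = ∏_{α ∈ S} (z − α), where S = {-4, -7}.
Expanding the product yields: p(z) = z^2 + 11·z + 28.
The resulting polynomial has degree 2 and real coefficients as required.

p(z) = z^2 + 11·z + 28.


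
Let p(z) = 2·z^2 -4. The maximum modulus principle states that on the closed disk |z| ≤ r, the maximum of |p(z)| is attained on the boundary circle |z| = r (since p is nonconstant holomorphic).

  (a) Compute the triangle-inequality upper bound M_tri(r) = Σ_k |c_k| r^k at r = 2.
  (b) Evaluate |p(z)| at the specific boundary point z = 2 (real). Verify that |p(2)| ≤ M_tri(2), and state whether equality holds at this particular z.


Coefficients: c_0 = -4, c_1 = 0, c_2 = 2. Radius r = 2.
Part (a). Triangle bound: M_tri(r) = Σ_k |c_k| r^k
  = |-4|·2^0 + |0|·2^1 + |2|·2^2
  = 4 + 0 + 8 = 12.
This bounds M(r) := max_{|z|=r} |p(z)| from above; equality holds iff all terms c_k z^k can be made to align in phase at a single z on |z|=r.
Part (b). At z = 2 (real, on the circle |z| = r):
  p(2) = (-4)·2^0 + (0)·2^1 + (2)·2^2 = 4.
  |p(2)| = 4.
Check: |p(2)| = 4 ≤ 12 = M_tri(2). ✓ Equality does not hold at z = 2 (the coefficients have mixed signs, so the terms do not all align in phase there).

M_tri(2) = 12; |p(2)| = 4; equality at z=2: no.


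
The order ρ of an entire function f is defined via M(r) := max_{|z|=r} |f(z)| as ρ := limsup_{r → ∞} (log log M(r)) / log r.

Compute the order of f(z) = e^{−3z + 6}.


|e^{−3z + 6}| = e^{Re(-3·z) + 6} ≤ e^{3|z|^1 + 6} = e^{3r^1 + 6} on |z| = r, so ρ ≤ 1. Choosing z on |z|=r so that -3·z is real positive (always possible by picking arg z appropriately) gives |f(z)| = e^{3r^1 + 6}, matching the bound. The additive constant 6 does not affect log log M(r) ~ 1·log r. Hence ρ = 1.
Therefore ρ = 1.

Order ρ = 1.


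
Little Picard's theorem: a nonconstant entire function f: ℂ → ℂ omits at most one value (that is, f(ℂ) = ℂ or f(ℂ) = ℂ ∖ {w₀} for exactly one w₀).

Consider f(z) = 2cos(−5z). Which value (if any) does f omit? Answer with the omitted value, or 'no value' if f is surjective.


Little Picard bounds the complement of f(ℂ) to at most one point.
cos is entire and surjective onto ℂ: for every w ∈ ℂ, cos(ζ) = w has a solution ζ ∈ ℂ (e.g., via the complex inverse arccos). With ζ = −5z this gives z = ζ/(-5). Then 2·cos(−5z) takes every value in 2·ℂ = ℂ, and adding 0 is a bijection of ℂ. So f is surjective and omits no value. (Note: only on the real line is cos bounded by [−1, 1].)

Omitted value: no value.


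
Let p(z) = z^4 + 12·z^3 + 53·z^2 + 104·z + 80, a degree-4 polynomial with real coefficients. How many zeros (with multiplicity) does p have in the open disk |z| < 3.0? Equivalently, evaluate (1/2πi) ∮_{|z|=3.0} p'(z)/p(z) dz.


The zeros of p are: -4, (-2 + 1i), (-2 - 1i), -4.
Their magnitudes are: 4, 2.236, 2.236, 4.
Zeros with |z| < R = 3.0: (-2 + 1i), (-2 - 1i).
Count = 2.
By the argument principle, (1/2πi) ∮_{|z|=R} p'(z)/p(z) dz equals exactly this count.

Number of zeros inside |z| < 3.0: 2.


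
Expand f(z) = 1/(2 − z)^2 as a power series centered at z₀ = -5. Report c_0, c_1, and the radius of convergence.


Let w = z − z₀, so z = z₀ + w.
Then 2 − z = 2 − (z₀ + w) = (2 − z₀) − w = 7 − w.
f(z) = 1/(7 − w)^2 = (1/(7)^2) · (1 − w/(7))^{−2}.
By the binomial series (1−u)^{−2} = Σ_{n≥0} C(n+1, 1) u^n for |u|<1, with u = w/(7):
  c_n = C(n+1, 1) / (7)^(n+2).
  c_0 = 1/(7)^2 = 1/49.
  c_1 = 2/(7)^3 = 2/343.
The series is valid for |w/d| < 1, i.e. |z − z₀| < |d|.
Radius of convergence: R = |2 − z₀| = |7| = 7 (distance from z₀ to the singularity z = 2).

c_0 = 1/49, c_1 = 2/343; R = 7.


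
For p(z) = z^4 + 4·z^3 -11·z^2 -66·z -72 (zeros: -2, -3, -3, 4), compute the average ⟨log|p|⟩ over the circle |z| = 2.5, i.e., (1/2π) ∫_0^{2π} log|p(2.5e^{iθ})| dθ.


Zeros: -3, -3, -2, 4; r = 2.5.
Inside |z| < r: -2. Outside (|z| ≥ r): -3, -3, 4.
p(0) = -72, so log|p(0)| = log(72) = 4.2767.
Apply Jensen: I(r) = log|p(0)| + Σ_k log(r/|z_k|), summed over zeros inside |z| < r.
  log(r/|z_k|) for z_k = -2: log(2.5/2) = 0.2231
  Outside zeros (-3, -3, 4) contribute nothing to the Jensen sum.
Sum over inside zeros: 0.2231.
I(r) = log|p(0)| + (inside sum) = 4.2767 + 0.2231 = 4.4998.
Note: since some zeros are outside |z| ≤ r, the simplified n·log(r) form does NOT apply — only the inside zeros contribute.

I(r) ≈ 4.4998.


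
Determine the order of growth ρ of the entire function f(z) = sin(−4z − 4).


sin(w) is a linear combination of e^{iw} and e^{−iw} (or e^w, e^{−w} in the hyperbolic case), so |sin(w)| ≤ e^{|w|}. With w = −4z − 4, |w| ≤ 4|z| + 4 = 4r + 4 on |z| = r, giving M(r) ≤ e^{4r + 4}, so ρ ≤ 1. On a suitable ray (z = it for sin/cos; z = t for sinh/cosh, t real → ∞), |sin(−4z − 4)| grows like e^{4|t|}/2, so ρ ≥ 1. Hence ρ = 1.
Therefore ρ = 1.

Order ρ = 1.


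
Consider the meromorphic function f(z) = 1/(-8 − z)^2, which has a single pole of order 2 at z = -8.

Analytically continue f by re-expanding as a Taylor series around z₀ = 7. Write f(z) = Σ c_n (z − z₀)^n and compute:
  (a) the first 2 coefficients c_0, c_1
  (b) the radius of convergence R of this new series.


Let w = z − z₀, so z = z₀ + w.
Then -8 − z = -8 − (z₀ + w) = (-8 − z₀) − w = -15 − w.
f(z) = 1/(-15 − w)^2 = (1/(-15)^2) · (1 − w/(-15))^{−2}.
By the binomial series (1−u)^{−2} = Σ_{n≥0} C(n+1, 1) u^n for |u|<1, with u = w/(-15):
  c_n = C(n+1, 1) / (-15)^(n+2).
  c_0 = 1/(-15)^2 = 1/225.
  c_1 = 2/(-15)^3 = -2/3375.
The series is valid for |w/d| < 1, i.e. |z − z₀| < |d|.
Radius of convergence: R = |-8 − z₀| = |-15| = 15 (distance from z₀ to the singularity z = -8).

c_0 = 1/225, c_1 = -2/3375; R = 15.


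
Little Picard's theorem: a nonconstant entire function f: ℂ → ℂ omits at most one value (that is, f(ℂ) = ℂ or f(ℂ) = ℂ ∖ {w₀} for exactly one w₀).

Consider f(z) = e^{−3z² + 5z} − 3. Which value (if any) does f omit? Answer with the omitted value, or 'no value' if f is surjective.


Little Picard bounds the complement of f(ℂ) to at most one point.
The exponent g(z) = −3z² + 5z is a nonconstant polynomial, hence surjective onto ℂ. So e^{g(z)} takes every value in {e^w : w ∈ ℂ} = ℂ ∖ {0}. Adding -3 shifts the range to ℂ ∖ {-3}. f omits exactly -3.

Omitted value: -3.


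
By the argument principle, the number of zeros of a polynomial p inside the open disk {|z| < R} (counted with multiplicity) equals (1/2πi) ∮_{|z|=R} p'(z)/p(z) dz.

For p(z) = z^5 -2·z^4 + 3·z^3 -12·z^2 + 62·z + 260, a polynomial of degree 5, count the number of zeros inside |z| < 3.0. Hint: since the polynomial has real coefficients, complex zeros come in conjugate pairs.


The zeros of p are: (3 + 2i), (3 - 2i), -2, (-1 + 3i), (-1 - 3i).
Their magnitudes are: 3.606, 3.606, 2, 3.162, 3.162.
Zeros with |z| < R = 3.0: -2.
Count = 1.
By the argument principle, (1/2πi) ∮_{|z|=R} p'(z)/p(z) dz equals exactly this count.

Number of zeros inside |z| < 3.0: 1.


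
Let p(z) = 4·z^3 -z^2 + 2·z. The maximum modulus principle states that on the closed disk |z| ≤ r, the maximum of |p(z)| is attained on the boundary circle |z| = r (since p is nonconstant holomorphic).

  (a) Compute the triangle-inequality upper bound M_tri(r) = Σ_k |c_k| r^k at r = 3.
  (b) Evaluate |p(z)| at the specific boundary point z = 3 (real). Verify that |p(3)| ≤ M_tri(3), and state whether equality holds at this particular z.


Coefficients: c_0 = 0, c_1 = 2, c_2 = -1, c_3 = 4. Radius r = 3.
Part (a). Triangle bound: M_tri(r) = Σ_k |c_k| r^k
  = |0|·3^0 + |2|·3^1 + |-1|·3^2 + |4|·3^3
  = 0 + 6 + 9 + 108 = 123.
This bounds M(r) := max_{|z|=r} |p(z)| from above; equality holds iff all terms c_k z^k can be made to align in phase at a single z on |z|=r.
Part (b). At z = 3 (real, on the circle |z| = r):
  p(3) = (0)·3^0 + (2)·3^1 + (-1)·3^2 + (4)·3^3 = 105.
  |p(3)| = 105.
Check: |p(3)| = 105 ≤ 123 = M_tri(3). ✓ Equality does not hold at z = 3 (the coefficients have mixed signs, so the terms do not all align in phase there).

M_tri(3) = 123; |p(3)| = 105; equality at z=3: no.


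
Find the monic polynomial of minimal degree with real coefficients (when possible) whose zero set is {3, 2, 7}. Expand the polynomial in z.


The polynomial is p(z) = ∏_{α ∈ S} (z − α), where S = {3, 2, 7}.
Expanding the product yields: p(z) = z^3 -12·z^2 + 41·z -42.
The resulting polynomial has degree 3 and real coefficients as required.

p(z) = z^3 -12·z^2 + 41·z -42.


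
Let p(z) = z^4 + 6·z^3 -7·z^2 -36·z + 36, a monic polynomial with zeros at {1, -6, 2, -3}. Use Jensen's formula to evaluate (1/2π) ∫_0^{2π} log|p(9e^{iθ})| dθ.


Zeros: -6, -3, 1, 2; r = 9.
Inside |z| < r: -6, -3, 1, 2. Outside (|z| ≥ r): ∅.
p(0) = 36, so log|p(0)| = log(36) = 3.5835.
Apply Jensen: I(r) = log|p(0)| + Σ_k log(r/|z_k|), summed over zeros inside |z| < r.
  log(r/|z_k|) for z_k = 1: log(9/1) = 2.1972
  log(r/|z_k|) for z_k = -6: log(9/6) = 0.4055
  log(r/|z_k|) for z_k = 2: log(9/2) = 1.5041
  log(r/|z_k|) for z_k = -3: log(9/3) = 1.0986
Sum over inside zeros: 5.2054.
I(r) = log|p(0)| + (inside sum) = 3.5835 + 5.2054 = 8.7889.
Closed form (all zeros inside, monic): I(r) = n·log(r) = 4·log(9) = 8.7889. ✓

I(r) ≈ 8.7889.


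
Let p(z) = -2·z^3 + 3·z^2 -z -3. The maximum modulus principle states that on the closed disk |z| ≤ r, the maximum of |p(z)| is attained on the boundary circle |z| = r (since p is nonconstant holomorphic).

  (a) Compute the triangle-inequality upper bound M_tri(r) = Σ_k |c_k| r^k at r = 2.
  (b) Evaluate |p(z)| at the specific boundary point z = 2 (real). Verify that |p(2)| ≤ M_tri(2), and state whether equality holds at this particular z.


Coefficients: c_0 = -3, c_1 = -1, c_2 = 3, c_3 = -2. Radius r = 2.
Part (a). Triangle bound: M_tri(r) = Σ_k |c_k| r^k
  = |-3|·2^0 + |-1|·2^1 + |3|·2^2 + |-2|·2^3
  = 3 + 2 + 12 + 16 = 33.
This bounds M(r) := max_{|z|=r} |p(z)| from above; equality holds iff all terms c_k z^k can be made to align in phase at a single z on |z|=r.
Part (b). At z = 2 (real, on the circle |z| = r):
  p(2) = (-3)·2^0 + (-1)·2^1 + (3)·2^2 + (-2)·2^3 = -9.
  |p(2)| = 9.
Check: |p(2)| = 9 ≤ 33 = M_tri(2). ✓ Equality does not hold at z = 2 (the coefficients have mixed signs, so the terms do not all align in phase there).

M_tri(2) = 33; |p(2)| = 9; equality at z=2: no.


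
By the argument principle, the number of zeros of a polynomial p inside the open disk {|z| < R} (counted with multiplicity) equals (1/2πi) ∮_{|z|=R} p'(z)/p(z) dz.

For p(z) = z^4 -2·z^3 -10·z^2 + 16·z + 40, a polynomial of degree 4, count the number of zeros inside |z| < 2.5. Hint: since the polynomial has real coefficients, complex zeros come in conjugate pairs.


The zeros of p are: -2, (3 + 1i), (3 - 1i), -2.
Their magnitudes are: 2, 3.162, 3.162, 2.
Zeros with |z| < R = 2.5: -2, -2.
Count = 2.
By the argument principle, (1/2πi) ∮_{|z|=R} p'(z)/p(z) dz equals exactly this count.

Number of zeros inside |z| < 2.5: 2.


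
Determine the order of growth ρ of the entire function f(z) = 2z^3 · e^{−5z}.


M(r) = max_{|z|=r} |2|·|z|^3·|e^{−5z}| = 2·r^3 · e^{5r^1} (the factors attain their maxima compatibly on |z|=r). Then log M(r) = log 2 + 3·log r + 5r^1, dominated by the last term, so log log M(r) ~ 1·log r. The polynomial factor 2z^3 contributes only a log r term and does not affect the order. ρ = 1.
Therefore ρ = 1.

Order ρ = 1.


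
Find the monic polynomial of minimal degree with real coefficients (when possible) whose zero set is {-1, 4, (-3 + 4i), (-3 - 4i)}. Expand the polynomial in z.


The polynomial is p(z) = ∏_{α ∈ S} (z − α), where S = {-1, 4, (-3 + 4i), (-3 - 4i)}.
Expanding the product yields: p(z) = z^4 + 3·z^3 + 3·z^2 -99·z -100.
Note conjugate pairs combine to real quadratics: (z − (-3+4i))(z − (-3−4i)) = z² + 6z + 25.
The resulting polynomial has degree 4 and real coefficients as required.

p(z) = z^4 + 3·z^3 + 3·z^2 -99·z -100.


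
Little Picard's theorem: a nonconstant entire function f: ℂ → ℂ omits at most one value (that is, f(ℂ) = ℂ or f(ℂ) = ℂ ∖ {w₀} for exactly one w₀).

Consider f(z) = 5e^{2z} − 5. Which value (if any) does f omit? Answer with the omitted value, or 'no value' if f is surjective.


Little Picard bounds the complement of f(ℂ) to at most one point.
e^{2z} is never zero on ℂ, so 5·e^{2z} takes every value in ℂ ∖ {0}. Adding -5 shifts the range to ℂ ∖ {-5}. Thus f omits exactly the value -5.

Omitted value: -5.


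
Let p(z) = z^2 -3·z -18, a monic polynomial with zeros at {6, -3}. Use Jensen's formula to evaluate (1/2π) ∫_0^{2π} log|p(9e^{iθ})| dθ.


Zeros: -3, 6; r = 9.
Inside |z| < r: -3, 6. Outside (|z| ≥ r): ∅.
p(0) = -18, so log|p(0)| = log(18) = 2.8904.
Apply Jensen: I(r) = log|p(0)| + Σ_k log(r/|z_k|), summed over zeros inside |z| < r.
  log(r/|z_k|) for z_k = 6: log(9/6) = 0.4055
  log(r/|z_k|) for z_k = -3: log(9/3) = 1.0986
Sum over inside zeros: 1.5041.
I(r) = log|p(0)| + (inside sum) = 2.8904 + 1.5041 = 4.3944.
Closed form (all zeros inside, monic): I(r) = n·log(r) = 2·log(9) = 4.3944. ✓

I(r) ≈ 4.3944.


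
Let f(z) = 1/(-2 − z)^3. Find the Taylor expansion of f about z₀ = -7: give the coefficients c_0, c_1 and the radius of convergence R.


Let w = z − z₀, so z = z₀ + w.
Then -2 − z = -2 − (z₀ + w) = (-2 − z₀) − w = 5 − w.
f(z) = 1/(5 − w)^3 = (1/(5)^3) · (1 − w/(5))^{−3}.
By the binomial series (1−u)^{−3} = Σ_{n≥0} C(n+2, 2) u^n for |u|<1, with u = w/(5):
  c_n = C(n+2, 2) / (5)^(n+3).
  c_0 = 1/(5)^3 = 1/125.
  c_1 = 3/(5)^4 = 3/625.
The series is valid for |w/d| < 1, i.e. |z − z₀| < |d|.
Radius of convergence: R = |-2 − z₀| = |5| = 5 (distance from z₀ to the singularity z = -2).

c_0 = 1/125, c_1 = 3/625; R = 5.


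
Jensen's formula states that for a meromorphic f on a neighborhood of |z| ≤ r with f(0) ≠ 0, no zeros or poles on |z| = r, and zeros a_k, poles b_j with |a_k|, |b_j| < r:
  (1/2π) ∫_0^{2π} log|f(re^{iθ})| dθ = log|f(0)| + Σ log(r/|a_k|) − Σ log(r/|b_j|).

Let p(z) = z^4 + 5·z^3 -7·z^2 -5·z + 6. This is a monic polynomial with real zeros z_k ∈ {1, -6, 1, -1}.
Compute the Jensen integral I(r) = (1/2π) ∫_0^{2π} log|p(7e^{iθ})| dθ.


Zeros: -6, -1, 1, 1; r = 7.
Inside |z| < r: -6, -1, 1, 1. Outside (|z| ≥ r): ∅.
p(0) = 6, so log|p(0)| = log(6) = 1.7918.
Apply Jensen: I(r) = log|p(0)| + Σ_k log(r/|z_k|), summed over zeros inside |z| < r.
  log(r/|z_k|) for z_k = 1: log(7/1) = 1.9459
  log(r/|z_k|) for z_k = -6: log(7/6) = 0.1542
  log(r/|z_k|) for z_k = 1: log(7/1) = 1.9459
  log(r/|z_k|) for z_k = -1: log(7/1) = 1.9459
Sum over inside zeros: 5.9919.
I(r) = log|p(0)| + (inside sum) = 1.7918 + 5.9919 = 7.7836.
Closed form (all zeros inside, monic): I(r) = n·log(r) = 4·log(7) = 7.7836. ✓

I(r) ≈ 7.7836.


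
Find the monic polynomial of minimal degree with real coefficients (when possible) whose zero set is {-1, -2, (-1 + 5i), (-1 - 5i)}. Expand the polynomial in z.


The polynomial is p(z) = ∏_{α ∈ S} (z − α), where S = {-1, -2, (-1 + 5i), (-1 - 5i)}.
Expanding the product yields: p(z) = z^4 + 5·z^3 + 34·z^2 + 82·z + 52.
Note conjugate pairs combine to real quadratics: (z − (-1+5i))(z − (-1−5i)) = z² + 2z + 26.
The resulting polynomial has degree 4 and real coefficients as required.

p(z) = z^4 + 5·z^3 + 34·z^2 + 82·z + 52.


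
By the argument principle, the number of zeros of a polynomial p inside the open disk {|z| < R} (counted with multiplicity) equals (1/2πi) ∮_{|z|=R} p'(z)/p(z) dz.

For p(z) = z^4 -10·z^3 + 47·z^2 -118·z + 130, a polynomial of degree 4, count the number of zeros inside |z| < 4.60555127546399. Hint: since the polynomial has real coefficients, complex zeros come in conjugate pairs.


The zeros of p are: (3 + 1i), (3 - 1i), (2 + 3i), (2 - 3i).
Their magnitudes are: 3.162, 3.162, 3.606, 3.606.
Zeros with |z| < R = 4.60555127546399: (3 + 1i), (3 - 1i), (2 + 3i), (2 - 3i).
Count = 4.
By the argument principle, (1/2πi) ∮_{|z|=R} p'(z)/p(z) dz equals exactly this count.

Number of zeros inside |z| < 4.60555127546399: 4.


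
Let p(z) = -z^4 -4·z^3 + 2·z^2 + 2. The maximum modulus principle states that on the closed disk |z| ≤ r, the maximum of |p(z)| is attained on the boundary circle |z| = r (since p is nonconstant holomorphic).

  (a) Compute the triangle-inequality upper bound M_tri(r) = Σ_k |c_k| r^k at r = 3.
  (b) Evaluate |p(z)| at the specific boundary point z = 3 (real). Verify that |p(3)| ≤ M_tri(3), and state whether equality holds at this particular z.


Coefficients: c_0 = 2, c_1 = 0, c_2 = 2, c_3 = -4, c_4 = -1. Radius r = 3.
Part (a). Triangle bound: M_tri(r) = Σ_k |c_k| r^k
  = |2|·3^0 + |0|·3^1 + |2|·3^2 + |-4|·3^3 + |-1|·3^4
  = 2 + 0 + 18 + 108 + 81 = 209.
This bounds M(r) := max_{|z|=r} |p(z)| from above; equality holds iff all terms c_k z^k can be made to align in phase at a single z on |z|=r.
Part (b). At z = 3 (real, on the circle |z| = r):
  p(3) = (2)·3^0 + (0)·3^1 + (2)·3^2 + (-4)·3^3 + (-1)·3^4 = -169.
  |p(3)| = 169.
Check: |p(3)| = 169 ≤ 209 = M_tri(3). ✓ Equality does not hold at z = 3 (the coefficients have mixed signs, so the terms do not all align in phase there).

M_tri(3) = 209; |p(3)| = 169; equality at z=3: no.


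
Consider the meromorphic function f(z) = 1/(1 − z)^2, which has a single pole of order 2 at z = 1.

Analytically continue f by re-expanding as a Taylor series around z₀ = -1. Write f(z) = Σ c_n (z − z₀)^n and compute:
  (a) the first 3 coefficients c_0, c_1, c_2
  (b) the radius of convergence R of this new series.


Let w = z − z₀, so z = z₀ + w.
Then 1 − z = 1 − (z₀ + w) = (1 − z₀) − w = 2 − w.
f(z) = 1/(2 − w)^2 = (1/(2)^2) · (1 − w/(2))^{−2}.
By the binomial series (1−u)^{−2} = Σ_{n≥0} C(n+1, 1) u^n for |u|<1, with u = w/(2):
  c_n = C(n+1, 1) / (2)^(n+2).
  c_0 = 1/(2)^2 = 1/4.
  c_1 = 2/(2)^3 = 1/4.
  c_2 = 3/(2)^4 = 3/16.
The series is valid for |w/d| < 1, i.e. |z − z₀| < |d|.
Radius of convergence: R = |1 − z₀| = |2| = 2 (distance from z₀ to the singularity z = 1).

c_0 = 1/4, c_1 = 1/4, c_2 = 3/16; R = 2.


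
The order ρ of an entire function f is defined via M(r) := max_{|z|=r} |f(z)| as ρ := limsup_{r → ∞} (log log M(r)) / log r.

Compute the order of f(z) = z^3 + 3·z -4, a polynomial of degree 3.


|f(z)| ≤ Σ|c_k|·r^k = O(r^3) as r → ∞. Polynomial growth is O(e^{r^ε}) for every ε > 0 (since r^3/e^{r^ε} → 0), so ρ ≤ ε for all ε > 0, i.e. ρ = 0. Every nonconstant polynomial has order 0.
Therefore ρ = 0.

Order ρ = 0.


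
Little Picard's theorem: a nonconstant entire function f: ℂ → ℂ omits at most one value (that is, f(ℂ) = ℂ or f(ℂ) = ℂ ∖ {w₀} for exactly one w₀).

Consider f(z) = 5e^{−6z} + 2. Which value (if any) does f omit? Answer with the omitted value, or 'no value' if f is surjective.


Little Picard bounds the complement of f(ℂ) to at most one point.
e^{−6z} is never zero on ℂ, so 5·e^{−6z} takes every value in ℂ ∖ {0}. Adding 2 shifts the range to ℂ ∖ {2}. Thus f omits exactly the value 2.

Omitted value: 2.


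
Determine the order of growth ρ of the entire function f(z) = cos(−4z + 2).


cos(w) is a linear combination of e^{iw} and e^{−iw} (or e^w, e^{−w} in the hyperbolic case), so |cos(w)| ≤ e^{|w|}. With w = −4z + 2, |w| ≤ 4|z| + 2 = 4r + 2 on |z| = r, giving M(r) ≤ e^{4r + 2}, so ρ ≤ 1. On a suitable ray (z = it for sin/cos; z = t for sinh/cosh, t real → ∞), |cos(−4z + 2)| grows like e^{4|t|}/2, so ρ ≥ 1. Hence ρ = 1.
Therefore ρ = 1.

Order ρ = 1.


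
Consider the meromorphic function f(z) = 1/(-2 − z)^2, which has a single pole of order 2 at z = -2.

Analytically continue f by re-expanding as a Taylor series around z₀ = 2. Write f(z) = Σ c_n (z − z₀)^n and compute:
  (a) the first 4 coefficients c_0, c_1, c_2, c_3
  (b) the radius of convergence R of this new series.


Let w = z − z₀, so z = z₀ + w.
Then -2 − z = -2 − (z₀ + w) = (-2 − z₀) − w = -4 − w.
f(z) = 1/(-4 − w)^2 = (1/(-4)^2) · (1 − w/(-4))^{−2}.
By the binomial series (1−u)^{−2} = Σ_{n≥0} C(n+1, 1) u^n for |u|<1, with u = w/(-4):
  c_n = C(n+1, 1) / (-4)^(n+2).
  c_0 = 1/(-4)^2 = 1/16.
  c_1 = 2/(-4)^3 = -1/32.
  c_2 = 3/(-4)^4 = 3/256.
  c_3 = 4/(-4)^5 = -1/256.
The series is valid for |w/d| < 1, i.e. |z − z₀| < |d|.
Radius of convergence: R = |-2 − z₀| = |-4| = 4 (distance from z₀ to the singularity z = -2).

c_0 = 1/16, c_1 = -1/32, c_2 = 3/256, c_3 = -1/256; R = 4.


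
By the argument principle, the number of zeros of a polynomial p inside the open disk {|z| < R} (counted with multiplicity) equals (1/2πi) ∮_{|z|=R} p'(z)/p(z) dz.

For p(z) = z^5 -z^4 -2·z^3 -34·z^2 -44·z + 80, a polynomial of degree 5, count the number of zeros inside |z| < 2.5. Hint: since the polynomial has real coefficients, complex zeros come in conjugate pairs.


The zeros of p are: 4, -2, 1, (-1 + 3i), (-1 - 3i).
Their magnitudes are: 4, 2, 1, 3.162, 3.162.
Zeros with |z| < R = 2.5: -2, 1.
Count = 2.
By the argument principle, (1/2πi) ∮_{|z|=R} p'(z)/p(z) dz equals exactly this count.

Number of zeros inside |z| < 2.5: 2.


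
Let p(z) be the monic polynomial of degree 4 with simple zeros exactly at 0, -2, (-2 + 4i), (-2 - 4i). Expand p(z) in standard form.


The polynomial is p(z) = ∏_{α ∈ S} (z − α), where S = {0, -2, (-2 + 4i), (-2 - 4i)}.
Expanding the product yields: p(z) = z^4 + 6·z^3 + 28·z^2 + 40·z.
Note conjugate pairs combine to real quadratics: (z − (-2+4i))(z − (-2−4i)) = z² + 4z + 20.
The resulting polynomial has degree 4 and real coefficients as required.

p(z) = z^4 + 6·z^3 + 28·z^2 + 40·z.


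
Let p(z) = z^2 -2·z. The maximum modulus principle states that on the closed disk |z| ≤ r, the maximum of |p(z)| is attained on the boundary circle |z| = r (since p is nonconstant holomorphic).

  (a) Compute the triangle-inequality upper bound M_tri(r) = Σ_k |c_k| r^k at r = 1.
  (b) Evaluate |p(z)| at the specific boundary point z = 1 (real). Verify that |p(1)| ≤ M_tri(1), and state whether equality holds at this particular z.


Coefficients: c_0 = 0, c_1 = -2, c_2 = 1. Radius r = 1.
Part (a). Triangle bound: M_tri(r) = Σ_k |c_k| r^k
  = |0|·1^0 + |-2|·1^1 + |1|·1^2
  = 0 + 2 + 1 = 3.
This bounds M(r) := max_{|z|=r} |p(z)| from above; equality holds iff all terms c_k z^k can be made to align in phase at a single z on |z|=r.
Part (b). At z = 1 (real, on the circle |z| = r):
  p(1) = (0)·1^0 + (-2)·1^1 + (1)·1^2 = -1.
  |p(1)| = 1.
Check: |p(1)| = 1 ≤ 3 = M_tri(1). ✓ Equality does not hold at z = 1 (the coefficients have mixed signs, so the terms do not all align in phase there).

M_tri(1) = 3; |p(1)| = 1; equality at z=1: no.


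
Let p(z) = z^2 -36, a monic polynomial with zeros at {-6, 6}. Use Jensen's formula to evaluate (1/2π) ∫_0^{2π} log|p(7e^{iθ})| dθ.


Zeros: -6, 6; r = 7.
Inside |z| < r: -6, 6. Outside (|z| ≥ r): ∅.
p(0) = -36, so log|p(0)| = log(36) = 3.5835.
Apply Jensen: I(r) = log|p(0)| + Σ_k log(r/|z_k|), summed over zeros inside |z| < r.
  log(r/|z_k|) for z_k = -6: log(7/6) = 0.1542
  log(r/|z_k|) for z_k = 6: log(7/6) = 0.1542
Sum over inside zeros: 0.3083.
I(r) = log|p(0)| + (inside sum) = 3.5835 + 0.3083 = 3.8918.
Closed form (all zeros inside, monic): I(r) = n·log(r) = 2·log(7) = 3.8918. ✓

I(r) ≈ 3.8918.


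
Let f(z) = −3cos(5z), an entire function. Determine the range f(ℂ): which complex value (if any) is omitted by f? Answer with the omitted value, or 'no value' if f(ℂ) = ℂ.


Little Picard bounds the complement of f(ℂ) to at most one point.
cos is entire and surjective onto ℂ: for every w ∈ ℂ, cos(ζ) = w has a solution ζ ∈ ℂ (e.g., via the complex inverse arccos). With ζ = 5z this gives z = ζ/(5). Then -3·cos(5z) takes every value in -3·ℂ = ℂ, and adding 0 is a bijection of ℂ. So f is surjective and omits no value. (Note: only on the real line is cos bounded by [−1, 1].)

Omitted value: no value.


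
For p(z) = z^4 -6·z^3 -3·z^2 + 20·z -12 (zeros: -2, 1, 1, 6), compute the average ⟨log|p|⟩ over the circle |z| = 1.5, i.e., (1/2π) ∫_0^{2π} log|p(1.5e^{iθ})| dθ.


Zeros: -2, 1, 1, 6; r = 1.5.
Inside |z| < r: 1, 1. Outside (|z| ≥ r): -2, 6.
p(0) = -12, so log|p(0)| = log(12) = 2.4849.
Apply Jensen: I(r) = log|p(0)| + Σ_k log(r/|z_k|), summed over zeros inside |z| < r.
  log(r/|z_k|) for z_k = 1: log(1.5/1) = 0.4055
  log(r/|z_k|) for z_k = 1: log(1.5/1) = 0.4055
  Outside zeros (-2, 6) contribute nothing to the Jensen sum.
Sum over inside zeros: 0.8109.
I(r) = log|p(0)| + (inside sum) = 2.4849 + 0.8109 = 3.2958.
Note: since some zeros are outside |z| ≤ r, the simplified n·log(r) form does NOT apply — only the inside zeros contribute.

I(r) ≈ 3.2958.


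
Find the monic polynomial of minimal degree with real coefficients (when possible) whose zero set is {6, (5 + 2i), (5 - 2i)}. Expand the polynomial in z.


The polynomial is p(z) = ∏_{α ∈ S} (z − α), where S = {6, (5 + 2i), (5 - 2i)}.
Expanding the product yields: p(z) = z^3 -16·z^2 + 89·z -174.
Note conjugate pairs combine to real quadratics: (z − (5+2i))(z − (5−2i)) = z² − 10z + 29.
The resulting polynomial has degree 3 and real coefficients as required.

p(z) = z^3 -16·z^2 + 89·z -174.


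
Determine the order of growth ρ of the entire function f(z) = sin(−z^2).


Write sin(w) = (e^{iw} ± e^{−iw})/(2 or 2i), so |sin(w)| ≤ e^{|w|}. With w = −z^2, |w| ≤ 1r^2 + 0 on |z|=r, giving M(r) ≤ e^{1r^2 + 0} and ρ ≤ 2. For the lower bound, choose z on |z|=r with -1z^2 purely imaginary of modulus 1r^2; then |sin(−z^2)| grows like e^{1r^2}/2, so ρ ≥ 2. Hence ρ = 2.
Therefore ρ = 2.

Order ρ = 2.


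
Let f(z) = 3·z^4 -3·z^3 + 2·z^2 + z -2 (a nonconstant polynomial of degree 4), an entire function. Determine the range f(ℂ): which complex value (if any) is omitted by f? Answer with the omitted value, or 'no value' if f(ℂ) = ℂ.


Little Picard bounds the complement of f(ℂ) to at most one point.
For every w ∈ ℂ, the equation p(z) − w = 0 is a nonconstant polynomial in z and hence has at least one root by the fundamental theorem of algebra. So p is surjective onto ℂ, omitting no value.

Omitted value: no value.


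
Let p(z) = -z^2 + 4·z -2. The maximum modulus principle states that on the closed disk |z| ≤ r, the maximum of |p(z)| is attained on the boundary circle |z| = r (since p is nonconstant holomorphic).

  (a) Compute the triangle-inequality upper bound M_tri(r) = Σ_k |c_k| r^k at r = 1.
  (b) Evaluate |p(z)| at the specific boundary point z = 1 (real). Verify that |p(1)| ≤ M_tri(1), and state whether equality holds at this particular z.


Coefficients: c_0 = -2, c_1 = 4, c_2 = -1. Radius r = 1.
Part (a). Triangle bound: M_tri(r) = Σ_k |c_k| r^k
  = |-2|·1^0 + |4|·1^1 + |-1|·1^2
  = 2 + 4 + 1 = 7.
This bounds M(r) := max_{|z|=r} |p(z)| from above; equality holds iff all terms c_k z^k can be made to align in phase at a single z on |z|=r.
Part (b). At z = 1 (real, on the circle |z| = r):
  p(1) = (-2)·1^0 + (4)·1^1 + (-1)·1^2 = 1.
  |p(1)| = 1.
Check: |p(1)| = 1 ≤ 7 = M_tri(1). ✓ Equality does not hold at z = 1 (the coefficients have mixed signs, so the terms do not all align in phase there).

M_tri(1) = 7; |p(1)| = 1; equality at z=1: no.


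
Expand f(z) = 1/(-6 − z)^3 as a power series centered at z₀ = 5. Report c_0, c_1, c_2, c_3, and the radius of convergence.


Let w = z − z₀, so z = z₀ + w.
Then -6 − z = -6 − (z₀ + w) = (-6 − z₀) − w = -11 − w.
f(z) = 1/(-11 − w)^3 = (1/(-11)^3) · (1 − w/(-11))^{−3}.
By the binomial series (1−u)^{−3} = Σ_{n≥0} C(n+2, 2) u^n for |u|<1, with u = w/(-11):
  c_n = C(n+2, 2) / (-11)^(n+3).
  c_0 = 1/(-11)^3 = -1/1331.
  c_1 = 3/(-11)^4 = 3/14641.
  c_2 = 6/(-11)^5 = -6/161051.
  c_3 = 10/(-11)^6 = 10/1771561.
The series is valid for |w/d| < 1, i.e. |z − z₀| < |d|.
Radius of convergence: R = |-6 − z₀| = |-11| = 11 (distance from z₀ to the singularity z = -6).

c_0 = -1/1331, c_1 = 3/14641, c_2 = -6/161051, c_3 = 10/1771561; R = 11.


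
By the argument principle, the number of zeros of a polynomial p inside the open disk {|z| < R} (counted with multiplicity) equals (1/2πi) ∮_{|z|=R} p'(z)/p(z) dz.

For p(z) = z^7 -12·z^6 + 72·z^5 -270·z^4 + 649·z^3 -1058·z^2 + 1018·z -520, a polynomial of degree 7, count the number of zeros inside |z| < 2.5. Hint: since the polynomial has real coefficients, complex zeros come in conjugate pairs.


The zeros of p are: (1 + 1i), (1 - 1i), (2 + 3i), (2 - 3i), (1 + 2i), (1 - 2i), 4.
Their magnitudes are: 1.414, 1.414, 3.606, 3.606, 2.236, 2.236, 4.
Zeros with |z| < R = 2.5: (1 + 1i), (1 - 1i), (1 + 2i), (1 - 2i).
Count = 4.
By the argument principle, (1/2πi) ∮_{|z|=R} p'(z)/p(z) dz equals exactly this count.

Number of zeros inside |z| < 2.5: 4.
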